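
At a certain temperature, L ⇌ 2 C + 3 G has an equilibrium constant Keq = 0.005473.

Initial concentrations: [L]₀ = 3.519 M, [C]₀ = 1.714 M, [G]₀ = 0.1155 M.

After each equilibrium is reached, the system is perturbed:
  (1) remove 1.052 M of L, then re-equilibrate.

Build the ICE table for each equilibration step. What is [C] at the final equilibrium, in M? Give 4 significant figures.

[C]_eq = 1.746 M

Q₀ = 0.001286 vs Keq = 0.005473 ⇒ Q<K, forward
Step 1:
                    L           C           G
  Initial       3.519       1.714      0.1155
  Change     -0.02268     0.04535     0.06803
  Equil         3.496       1.759      0.1835
  solve Keq expr → x = 0.02268; check Q = 0.005473
Then remove 1.052 M of L.
Step 2:
                    L           C           G
  Initial       2.444       1.759      0.1835
  Change      0.00656    -0.01312    -0.01968
  Equil         2.451       1.746      0.1639
  solve Keq expr → x = -0.00656; check Q = 0.005473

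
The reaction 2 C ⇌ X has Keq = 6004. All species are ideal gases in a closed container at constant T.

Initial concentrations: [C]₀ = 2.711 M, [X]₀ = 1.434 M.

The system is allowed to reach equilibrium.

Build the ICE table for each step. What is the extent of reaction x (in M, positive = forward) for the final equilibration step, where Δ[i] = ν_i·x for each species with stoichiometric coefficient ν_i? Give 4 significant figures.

Q₀ = 0.1951 vs Keq = 6004 ⇒ Q<K, forward
Step 1:
                  C         X
  I           2.711     1.434
  C          -2.689     1.345
  E         0.02151     2.779
  solve Keq expr → x = 1.345; check Q = 6004

x = 1.345 M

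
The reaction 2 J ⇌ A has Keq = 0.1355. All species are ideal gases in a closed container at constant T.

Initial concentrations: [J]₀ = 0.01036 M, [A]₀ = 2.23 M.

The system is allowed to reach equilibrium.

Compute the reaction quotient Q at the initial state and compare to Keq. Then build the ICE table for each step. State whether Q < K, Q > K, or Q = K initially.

Q₀ = 2.0777e+04 vs Keq = 0.1355 ⇒ Q>K, reverse
Step 1:
                    J           A
  I           0.01036        2.23
  C             2.606      -1.303
  E             2.616      0.9272
  solve Keq expr → x = -1.303; check Q = 0.1355

Q₀ = 2.0777e+04; Q > K (proceeds reverse)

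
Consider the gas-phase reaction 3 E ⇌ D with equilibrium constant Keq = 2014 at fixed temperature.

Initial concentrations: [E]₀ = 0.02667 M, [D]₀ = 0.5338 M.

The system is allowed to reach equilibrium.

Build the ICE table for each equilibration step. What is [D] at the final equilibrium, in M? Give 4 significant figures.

[D]_eq = 0.5214 M

Q₀ = 2.8139e+04 vs Keq = 2014 ⇒ Q>K, reverse
Step 1:
                  E         D
  init      0.02667    0.5338
  Δ         0.03707  -0.01236
  eq        0.06374    0.5214
  solve Keq expr → x = -0.01236; check Q = 2014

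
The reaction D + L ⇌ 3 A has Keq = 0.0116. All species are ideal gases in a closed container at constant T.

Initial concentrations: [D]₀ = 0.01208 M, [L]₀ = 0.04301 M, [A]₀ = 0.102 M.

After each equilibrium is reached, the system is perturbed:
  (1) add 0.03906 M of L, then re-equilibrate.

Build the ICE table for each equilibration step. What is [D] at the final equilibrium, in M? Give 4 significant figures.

Q₀ = 2.043 vs Keq = 0.0116 ⇒ Q>K, reverse
Step 1:
                  D         L         A
  I         0.01208   0.04301     0.102
  C         0.02389   0.02389  -0.07167
  E         0.03597    0.0669   0.03033
  solve Keq expr → x = -0.02389; check Q = 0.0116
Then add 0.03906 M of L.
Step 2:
                  D         L         A
  I         0.03597     0.106   0.03033
  C        -0.00146  -0.00146  0.004379
  E         0.03451    0.1045   0.03471
  solve Keq expr → x = 0.00146; check Q = 0.0116

[D]_eq = 0.03451 M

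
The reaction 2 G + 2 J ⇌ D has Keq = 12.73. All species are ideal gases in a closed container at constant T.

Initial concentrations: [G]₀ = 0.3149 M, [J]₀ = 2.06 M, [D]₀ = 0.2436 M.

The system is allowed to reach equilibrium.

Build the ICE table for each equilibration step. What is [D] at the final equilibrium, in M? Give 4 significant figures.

[D]_eq = 0.3555 M

Q₀ = 0.5789 vs Keq = 12.73 ⇒ Q<K, forward
Step 1:
                    G           J           D
  init         0.3149        2.06      0.2436
  Δ           -0.2239     -0.2239      0.1119
  eq          0.09102       1.836      0.3555
  solve Keq expr → x = 0.1119; check Q = 12.73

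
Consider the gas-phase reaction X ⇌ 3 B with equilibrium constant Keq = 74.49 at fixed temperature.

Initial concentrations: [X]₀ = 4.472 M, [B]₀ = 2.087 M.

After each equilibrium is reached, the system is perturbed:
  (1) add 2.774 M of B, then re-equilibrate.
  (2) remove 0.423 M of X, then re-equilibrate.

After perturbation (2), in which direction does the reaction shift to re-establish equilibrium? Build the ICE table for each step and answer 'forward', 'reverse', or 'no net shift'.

Q₀ = 2.033 vs Keq = 74.49 ⇒ Q<K, forward
Step 1:
                  X         B
  init        4.472     2.087
  Δ          -1.353      4.06
  eq          3.119     6.147
  solve Keq expr → x = 1.353; check Q = 74.49
Then add 2.774 M of B.
Step 2:
                  X         B
  init        3.119     8.921
  Δ          0.7685    -2.306
  eq          3.887     6.616
  solve Keq expr → x = -0.7685; check Q = 74.49
Then remove 0.423 M of X.
Step 3:
                  X         B
  init        3.464     6.616
  Δ         0.06907   -0.2072
  eq          3.533     6.408
  solve Keq expr → x = -0.06907; check Q = 74.49

Direction: reverse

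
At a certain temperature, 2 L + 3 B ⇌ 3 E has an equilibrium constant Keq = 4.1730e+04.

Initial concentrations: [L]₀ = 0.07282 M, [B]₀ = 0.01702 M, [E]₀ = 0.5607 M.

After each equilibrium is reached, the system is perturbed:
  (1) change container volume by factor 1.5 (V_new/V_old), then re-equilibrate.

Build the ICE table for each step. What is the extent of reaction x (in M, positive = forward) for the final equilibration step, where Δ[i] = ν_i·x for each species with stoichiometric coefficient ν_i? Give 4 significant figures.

Q₀ = 6.7424e+06 vs Keq = 4.1730e+04 ⇒ Q>K, reverse
Step 1:
                    L           B           E
  I           0.07282     0.01702      0.5607
  C           0.03269     0.04904    -0.04904
  E            0.1055     0.06606      0.5117
  solve Keq expr → x = -0.01635; check Q = 4.1730e+04
Then change container volume by factor 1.5 (V_new/V_old).
Step 2:
                    L           B           E
  I           0.07034     0.04404      0.3411
  C          0.006074    0.009111   -0.009111
  E           0.07642     0.05315       0.332
  solve Keq expr → x = -0.003037; check Q = 4.1730e+04

x = -0.003037 M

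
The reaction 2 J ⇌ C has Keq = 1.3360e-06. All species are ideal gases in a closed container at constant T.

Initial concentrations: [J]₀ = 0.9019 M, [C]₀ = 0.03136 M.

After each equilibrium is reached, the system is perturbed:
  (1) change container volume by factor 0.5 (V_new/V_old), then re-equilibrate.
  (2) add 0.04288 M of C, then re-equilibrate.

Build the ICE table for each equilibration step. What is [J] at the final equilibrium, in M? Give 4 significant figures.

[J]_eq = 2.015 M

Q₀ = 0.03855 vs Keq = 1.3360e-06 ⇒ Q>K, reverse
Step 1:
                  J         C
  I          0.9019   0.03136
  C         0.06272  -0.03136
  E          0.9646 1.2431e-06
  solve Keq expr → x = -0.03136; check Q = 1.3360e-06
Then change container volume by factor 0.5 (V_new/V_old).
Step 2:
                  J         C
  I           1.929 2.4863e-06
  C       -4.9725e-06 2.4862e-06
  E           1.929 4.9725e-06
  solve Keq expr → x = 2.4862e-06; check Q = 1.3360e-06
Then add 0.04288 M of C.
Step 3:
                  J         C
  I           1.929   0.04288
  C         0.08576  -0.04288
  E           2.015 5.4244e-06
  solve Keq expr → x = -0.04288; check Q = 1.3360e-06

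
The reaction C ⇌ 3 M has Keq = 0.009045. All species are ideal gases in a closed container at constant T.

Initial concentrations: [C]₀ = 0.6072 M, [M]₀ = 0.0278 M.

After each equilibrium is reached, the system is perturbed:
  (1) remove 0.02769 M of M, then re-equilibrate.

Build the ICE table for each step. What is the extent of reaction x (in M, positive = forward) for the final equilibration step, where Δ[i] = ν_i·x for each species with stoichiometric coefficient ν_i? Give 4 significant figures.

x = 0.008924 M

Q₀ = 3.5384e-05 vs Keq = 0.009045 ⇒ Q<K, forward
Step 1:
                   C          M
  init        0.6072     0.0278
  Δ         -0.04795     0.1439
  eq          0.5592     0.1717
  solve Keq expr → x = 0.04795; check Q = 0.009045
Then remove 0.02769 M of M.
Step 2:
                   C          M
  init        0.5592      0.144
  Δ        -0.008924    0.02677
  eq          0.5503     0.1707
  solve Keq expr → x = 0.008924; check Q = 0.009045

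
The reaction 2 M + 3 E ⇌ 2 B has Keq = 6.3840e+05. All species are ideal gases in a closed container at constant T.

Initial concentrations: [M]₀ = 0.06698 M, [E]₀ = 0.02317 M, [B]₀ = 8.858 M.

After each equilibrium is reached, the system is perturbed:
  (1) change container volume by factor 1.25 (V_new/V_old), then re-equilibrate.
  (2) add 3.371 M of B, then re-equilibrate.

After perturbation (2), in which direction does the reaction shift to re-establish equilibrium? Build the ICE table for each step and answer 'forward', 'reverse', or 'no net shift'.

Direction: reverse

Q₀ = 1.4061e+09 vs Keq = 6.3840e+05 ⇒ Q>K, reverse
Step 1:
                  M         E         B
  Initial   0.06698   0.02317     8.858
  Change    0.09521    0.1428  -0.09521
  Equil      0.1622     0.166     8.763
  solve Keq expr → x = -0.0476; check Q = 6.3840e+05
Then change container volume by factor 1.25 (V_new/V_old).
Step 2:
                  M         E         B
  Initial    0.1297    0.1328      7.01
  Change    0.01446   0.02169  -0.01446
  Equil      0.1442    0.1545     6.996
  solve Keq expr → x = -0.007231; check Q = 6.3840e+05
Then add 3.371 M of B.
Step 3:
                  M         E         B
  Initial    0.1442    0.1545     10.37
  Change    0.01974   0.02961  -0.01974
  Equil       0.164    0.1841     10.35
  solve Keq expr → x = -0.009872; check Q = 6.3840e+05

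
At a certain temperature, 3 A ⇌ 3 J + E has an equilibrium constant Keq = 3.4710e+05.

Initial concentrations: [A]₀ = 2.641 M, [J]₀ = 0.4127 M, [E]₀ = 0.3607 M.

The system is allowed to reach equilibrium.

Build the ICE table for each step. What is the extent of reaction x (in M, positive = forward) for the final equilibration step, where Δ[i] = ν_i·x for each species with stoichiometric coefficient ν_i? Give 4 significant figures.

x = 0.8651 M

Q₀ = 0.001376 vs Keq = 3.4710e+05 ⇒ Q<K, forward
Step 1:
                    A           J           E
  Initial       2.641      0.4127      0.3607
  Change       -2.595       2.595      0.8651
  Equil       0.04581       3.008       1.226
  solve Keq expr → x = 0.8651; check Q = 3.4710e+05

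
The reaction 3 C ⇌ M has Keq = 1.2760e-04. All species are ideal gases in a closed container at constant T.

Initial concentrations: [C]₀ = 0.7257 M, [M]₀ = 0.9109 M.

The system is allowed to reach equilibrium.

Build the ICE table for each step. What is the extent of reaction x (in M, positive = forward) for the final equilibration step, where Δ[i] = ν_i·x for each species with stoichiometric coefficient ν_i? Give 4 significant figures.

x = -0.9057 M

Q₀ = 2.383 vs Keq = 1.2760e-04 ⇒ Q>K, reverse
Step 1:
                    C           M
  I            0.7257      0.9109
  C             2.717     -0.9057
  E             3.443    0.005207
  solve Keq expr → x = -0.9057; check Q = 1.2760e-04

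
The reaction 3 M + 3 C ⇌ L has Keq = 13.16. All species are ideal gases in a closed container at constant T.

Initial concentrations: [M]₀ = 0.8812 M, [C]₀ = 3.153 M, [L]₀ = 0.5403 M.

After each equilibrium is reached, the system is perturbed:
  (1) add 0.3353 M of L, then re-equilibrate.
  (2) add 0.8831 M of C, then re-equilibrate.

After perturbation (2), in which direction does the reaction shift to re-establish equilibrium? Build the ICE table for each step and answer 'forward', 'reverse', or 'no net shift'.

Q₀ = 0.02519 vs Keq = 13.16 ⇒ Q<K, forward
Step 1:
                   M          C          L
  init        0.8812      3.153     0.5403
  Δ          -0.7209    -0.7209     0.2403
  eq          0.1603      2.432     0.7806
  solve Keq expr → x = 0.2403; check Q = 13.16
Then add 0.3353 M of L.
Step 2:
                   M          C          L
  init        0.1603      2.432      1.116
  Δ          0.01858    0.01858  -0.006194
  eq          0.1789      2.451       1.11
  solve Keq expr → x = -0.006194; check Q = 13.16
Then add 0.8831 M of C.
Step 3:
                   M          C          L
  init        0.1789      3.334       1.11
  Δ           -0.045     -0.045      0.015
  eq          0.1339      3.289      1.125
  solve Keq expr → x = 0.015; check Q = 13.16

Direction: forward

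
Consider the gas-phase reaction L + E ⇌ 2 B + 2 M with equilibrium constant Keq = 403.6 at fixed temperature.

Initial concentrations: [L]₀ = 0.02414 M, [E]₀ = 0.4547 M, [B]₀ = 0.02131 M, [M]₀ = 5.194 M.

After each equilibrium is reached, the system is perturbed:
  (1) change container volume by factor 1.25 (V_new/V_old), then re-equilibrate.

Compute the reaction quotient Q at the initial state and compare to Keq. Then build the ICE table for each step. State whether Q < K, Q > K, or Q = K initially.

Q₀ = 1.116; Q < K (proceeds forward)

Q₀ = 1.116 vs Keq = 403.6 ⇒ Q<K, forward
Step 1:
                  L         E         B         M
  Initial   0.02414    0.4547   0.02131     5.194
  Change   -0.02341  -0.02341   0.04682   0.04682
  Equil   7.3231e-04    0.4313   0.06813     5.241
  solve Keq expr → x = 0.02341; check Q = 403.6
Then change container volume by factor 1.25 (V_new/V_old).
Step 2:
                  L         E         B         M
  Initial 5.8585e-04     0.345    0.0545     4.193
  Change  -2.0494e-04 -2.0494e-04 4.0989e-04 4.0989e-04
  Equil   3.8090e-04    0.3448   0.05491     4.193
  solve Keq expr → x = 2.0494e-04; check Q = 403.6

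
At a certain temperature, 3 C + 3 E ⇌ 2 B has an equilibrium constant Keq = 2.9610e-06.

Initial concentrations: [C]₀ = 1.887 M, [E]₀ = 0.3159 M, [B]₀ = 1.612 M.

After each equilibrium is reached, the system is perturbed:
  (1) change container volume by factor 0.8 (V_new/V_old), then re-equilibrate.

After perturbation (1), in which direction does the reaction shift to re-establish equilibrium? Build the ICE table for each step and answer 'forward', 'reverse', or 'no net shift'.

Direction: forward

Q₀ = 12.27 vs Keq = 2.9610e-06 ⇒ Q>K, reverse
Step 1:
                  C         E         B
  Initial     1.887    0.3159     1.612
  Change      2.322     2.322    -1.548
  Equil       4.209     2.638   0.06369
  solve Keq expr → x = -0.7742; check Q = 2.9610e-06
Then change container volume by factor 0.8 (V_new/V_old).
Step 2:
                  C         E         B
  Initial     5.262     3.298   0.07961
  Change   -0.05912  -0.05912   0.03942
  Equil       5.203     3.239     0.119
  solve Keq expr → x = 0.01971; check Q = 2.9610e-06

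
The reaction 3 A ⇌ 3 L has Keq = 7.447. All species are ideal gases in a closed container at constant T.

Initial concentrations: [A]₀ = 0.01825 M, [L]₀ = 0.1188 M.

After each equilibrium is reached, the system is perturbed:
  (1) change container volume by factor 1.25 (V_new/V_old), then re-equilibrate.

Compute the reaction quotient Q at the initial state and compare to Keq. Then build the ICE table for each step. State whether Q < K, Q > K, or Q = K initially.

Q₀ = 275.8; Q > K (proceeds reverse)

Q₀ = 275.8 vs Keq = 7.447 ⇒ Q>K, reverse
Step 1:
                   A          L
  Initial    0.01825     0.1188
  Change     0.02816   -0.02816
  Equil      0.04641    0.09064
  solve Keq expr → x = -0.009388; check Q = 7.447
Then change container volume by factor 1.25 (V_new/V_old).
Step 2:
                   A          L
  Initial    0.03713    0.07251
  Change           0          0
  Equil      0.03713    0.07251
  solve Keq expr → x = 0; check Q = 7.447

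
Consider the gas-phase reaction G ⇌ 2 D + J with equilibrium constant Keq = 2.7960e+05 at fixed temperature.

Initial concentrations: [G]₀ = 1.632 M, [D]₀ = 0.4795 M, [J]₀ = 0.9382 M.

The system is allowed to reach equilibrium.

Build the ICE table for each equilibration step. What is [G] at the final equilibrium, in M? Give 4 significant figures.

Q₀ = 0.1322 vs Keq = 2.7960e+05 ⇒ Q<K, forward
Step 1:
                   G          D          J
  Initial      1.632     0.4795     0.9382
  Change      -1.632      3.264      1.632
  Equil   1.2880e-04      3.743       2.57
  solve Keq expr → x = 1.632; check Q = 2.7960e+05

[G]_eq = 1.2880e-04 M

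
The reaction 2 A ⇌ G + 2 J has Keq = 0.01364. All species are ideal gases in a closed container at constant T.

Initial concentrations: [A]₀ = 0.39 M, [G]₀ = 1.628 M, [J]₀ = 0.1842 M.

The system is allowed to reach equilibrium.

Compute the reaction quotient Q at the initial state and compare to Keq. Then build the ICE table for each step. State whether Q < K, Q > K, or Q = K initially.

Q₀ = 0.3632; Q > K (proceeds reverse)

Q₀ = 0.3632 vs Keq = 0.01364 ⇒ Q>K, reverse
Step 1:
                  A         G         J
  Initial      0.39     1.628    0.1842
  Change     0.1351  -0.06755   -0.1351
  Equil      0.5251      1.56   0.04909
  solve Keq expr → x = -0.06755; check Q = 0.01364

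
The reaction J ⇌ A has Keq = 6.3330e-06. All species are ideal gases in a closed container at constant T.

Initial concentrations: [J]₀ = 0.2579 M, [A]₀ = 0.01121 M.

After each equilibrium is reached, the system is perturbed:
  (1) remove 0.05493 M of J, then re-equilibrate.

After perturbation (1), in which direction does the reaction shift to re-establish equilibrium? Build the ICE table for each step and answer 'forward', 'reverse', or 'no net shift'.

Direction: reverse

Q₀ = 0.04347 vs Keq = 6.3330e-06 ⇒ Q>K, reverse
Step 1:
                    J           A
  Initial      0.2579     0.01121
  Change      0.01121    -0.01121
  Equil        0.2691  1.7043e-06
  solve Keq expr → x = -0.01121; check Q = 6.3330e-06
Then remove 0.05493 M of J.
Step 2:
                    J           A
  Initial      0.2142  1.7043e-06
  Change   3.4787e-07 -3.4787e-07
  Equil        0.2142  1.3564e-06
  solve Keq expr → x = -3.4787e-07; check Q = 6.3330e-06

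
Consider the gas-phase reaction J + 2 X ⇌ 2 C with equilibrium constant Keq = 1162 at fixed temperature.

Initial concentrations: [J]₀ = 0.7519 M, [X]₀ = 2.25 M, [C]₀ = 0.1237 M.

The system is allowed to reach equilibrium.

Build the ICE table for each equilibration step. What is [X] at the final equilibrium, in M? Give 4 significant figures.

Q₀ = 0.00402 vs Keq = 1162 ⇒ Q<K, forward
Step 1:
                  J         X         C
  I          0.7519      2.25    0.1237
  C         -0.7479    -1.496     1.496
  E        0.003969    0.7541      1.62
  solve Keq expr → x = 0.7479; check Q = 1162

[X]_eq = 0.7541 M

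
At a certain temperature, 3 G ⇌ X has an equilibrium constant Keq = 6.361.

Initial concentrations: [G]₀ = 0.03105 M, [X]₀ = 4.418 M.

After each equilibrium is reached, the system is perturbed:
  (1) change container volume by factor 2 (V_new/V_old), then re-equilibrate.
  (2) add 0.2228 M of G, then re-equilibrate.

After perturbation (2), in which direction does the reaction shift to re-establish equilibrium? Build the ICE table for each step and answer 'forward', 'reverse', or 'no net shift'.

Direction: forward

Q₀ = 1.4758e+05 vs Keq = 6.361 ⇒ Q>K, reverse
Step 1:
                    G           X
  I           0.03105       4.418
  C            0.8355     -0.2785
  E            0.8666       4.139
  solve Keq expr → x = -0.2785; check Q = 6.361
Then change container volume by factor 2 (V_new/V_old).
Step 2:
                    G           X
  I            0.4333        2.07
  C            0.2453    -0.08178
  E            0.6786       1.988
  solve Keq expr → x = -0.08178; check Q = 6.361
Then add 0.2228 M of G.
Step 3:
                    G           X
  I            0.9014       1.988
  C           -0.2148     0.07158
  E            0.6867        2.06
  solve Keq expr → x = 0.07158; check Q = 6.361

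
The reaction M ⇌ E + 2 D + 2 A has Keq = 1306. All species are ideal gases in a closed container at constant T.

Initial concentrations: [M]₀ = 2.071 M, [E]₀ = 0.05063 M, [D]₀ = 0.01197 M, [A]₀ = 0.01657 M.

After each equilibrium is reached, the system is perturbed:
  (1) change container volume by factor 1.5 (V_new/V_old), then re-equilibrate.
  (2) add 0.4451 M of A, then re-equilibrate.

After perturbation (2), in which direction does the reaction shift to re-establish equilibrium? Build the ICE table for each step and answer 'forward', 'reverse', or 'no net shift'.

Q₀ = 9.6175e-10 vs Keq = 1306 ⇒ Q<K, forward
Step 1:
                  M         E         D         A
  I           2.071   0.05063   0.01197   0.01657
  C          -1.817     1.817     3.635     3.635
  E          0.2536     1.868     3.647     3.651
  solve Keq expr → x = 1.817; check Q = 1306
Then change container volume by factor 1.5 (V_new/V_old).
Step 2:
                  M         E         D         A
  I          0.1691     1.245     2.431     2.434
  C         -0.1164    0.1164    0.2329    0.2329
  E         0.05264     1.362     2.664     2.667
  solve Keq expr → x = 0.1164; check Q = 1306
Then add 0.4451 M of A.
Step 3:
                  M         E         D         A
  I         0.05264     1.362     2.664     3.112
  C         0.01527  -0.01527  -0.03053  -0.03053
  E         0.06791     1.347     2.634     3.082
  solve Keq expr → x = -0.01527; check Q = 1306

Direction: reverse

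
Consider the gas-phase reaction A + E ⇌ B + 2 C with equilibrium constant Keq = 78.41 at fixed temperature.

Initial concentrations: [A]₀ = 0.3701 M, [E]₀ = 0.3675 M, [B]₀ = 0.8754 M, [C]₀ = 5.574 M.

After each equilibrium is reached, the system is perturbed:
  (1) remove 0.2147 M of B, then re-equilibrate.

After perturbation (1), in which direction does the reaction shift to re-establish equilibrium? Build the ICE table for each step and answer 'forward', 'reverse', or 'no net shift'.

Q₀ = 200 vs Keq = 78.41 ⇒ Q>K, reverse
Step 1:
                  A         E         B         C
  I          0.3701    0.3675    0.8754     5.574
  C          0.1425    0.1425   -0.1425   -0.2851
  E          0.5126      0.51    0.7329     5.289
  solve Keq expr → x = -0.1425; check Q = 78.41
Then remove 0.2147 M of B.
Step 2:
                  A         E         B         C
  I          0.5126      0.51    0.5182     5.289
  C        -0.05165  -0.05165   0.05165    0.1033
  E           0.461    0.4584    0.5698     5.392
  solve Keq expr → x = 0.05165; check Q = 78.41

Direction: forward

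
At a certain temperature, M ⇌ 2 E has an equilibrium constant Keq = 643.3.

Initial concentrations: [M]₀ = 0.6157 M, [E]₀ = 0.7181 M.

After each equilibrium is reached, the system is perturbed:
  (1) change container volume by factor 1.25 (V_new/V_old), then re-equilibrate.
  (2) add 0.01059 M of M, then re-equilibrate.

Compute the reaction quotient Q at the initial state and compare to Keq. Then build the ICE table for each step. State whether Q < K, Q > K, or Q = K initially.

Q₀ = 0.8375; Q < K (proceeds forward)

Q₀ = 0.8375 vs Keq = 643.3 ⇒ Q<K, forward
Step 1:
                  M         E
  I          0.6157    0.7181
  C         -0.6099      1.22
  E        0.005837     1.938
  solve Keq expr → x = 0.6099; check Q = 643.3
Then change container volume by factor 1.25 (V_new/V_old).
Step 2:
                  M         E
  I         0.00467      1.55
  C       -9.2505e-04   0.00185
  E        0.003745     1.552
  solve Keq expr → x = 9.2505e-04; check Q = 643.3
Then add 0.01059 M of M.
Step 3:
                  M         E
  I         0.01433     1.552
  C        -0.01049   0.02098
  E        0.003847     1.573
  solve Keq expr → x = 0.01049; check Q = 643.3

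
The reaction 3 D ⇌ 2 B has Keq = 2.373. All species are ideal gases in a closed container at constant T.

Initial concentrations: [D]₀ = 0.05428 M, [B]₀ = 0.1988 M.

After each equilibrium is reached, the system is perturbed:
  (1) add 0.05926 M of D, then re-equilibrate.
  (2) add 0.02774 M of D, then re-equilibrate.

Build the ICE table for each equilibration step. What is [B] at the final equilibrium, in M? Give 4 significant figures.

Q₀ = 247.1 vs Keq = 2.373 ⇒ Q>K, reverse
Step 1:
                   D          B
  init       0.05428     0.1988
  Δ           0.1241   -0.08274
  eq          0.1784     0.1161
  solve Keq expr → x = -0.04137; check Q = 2.373
Then add 0.05926 M of D.
Step 2:
                   D          B
  init        0.2376     0.1161
  Δ         -0.03566    0.02378
  eq           0.202     0.1398
  solve Keq expr → x = 0.01189; check Q = 2.373
Then add 0.02774 M of D.
Step 3:
                   D          B
  init        0.2297     0.1398
  Δ         -0.01698    0.01132
  eq          0.2127     0.1512
  solve Keq expr → x = 0.00566; check Q = 2.373

[B]_eq = 0.1512 M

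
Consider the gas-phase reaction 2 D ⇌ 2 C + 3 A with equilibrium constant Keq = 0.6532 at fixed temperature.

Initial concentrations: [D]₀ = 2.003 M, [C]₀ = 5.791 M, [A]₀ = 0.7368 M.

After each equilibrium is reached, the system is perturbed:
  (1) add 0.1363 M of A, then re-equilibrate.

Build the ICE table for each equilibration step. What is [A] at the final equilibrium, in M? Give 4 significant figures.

[A]_eq = 0.4788 M

Q₀ = 3.343 vs Keq = 0.6532 ⇒ Q>K, reverse
Step 1:
                  D         C         A
  Initial     2.003     5.791    0.7368
  Change     0.1826   -0.1826   -0.2739
  Equil       2.186     5.608    0.4629
  solve Keq expr → x = -0.09129; check Q = 0.6532
Then add 0.1363 M of A.
Step 2:
                  D         C         A
  Initial     2.186     5.608    0.5992
  Change     0.0803   -0.0803   -0.1204
  Equil       2.266     5.528    0.4788
  solve Keq expr → x = -0.04015; check Q = 0.6532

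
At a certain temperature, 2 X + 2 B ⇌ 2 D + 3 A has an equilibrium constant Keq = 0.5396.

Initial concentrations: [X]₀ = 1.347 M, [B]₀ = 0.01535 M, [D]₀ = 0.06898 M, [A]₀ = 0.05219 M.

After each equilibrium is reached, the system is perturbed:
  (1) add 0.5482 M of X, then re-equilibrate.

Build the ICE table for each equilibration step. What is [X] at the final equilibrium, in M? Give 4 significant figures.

[X]_eq = 1.881 M

Q₀ = 0.001582 vs Keq = 0.5396 ⇒ Q<K, forward
Step 1:
                    X           B           D           A
  init          1.347     0.01535     0.06898     0.05219
  Δ          -0.01369    -0.01369     0.01369     0.02054
  eq            1.333    0.001656     0.08267     0.07273
  solve Keq expr → x = 0.006847; check Q = 0.5396
Then add 0.5482 M of X.
Step 2:
                    X           B           D           A
  init          1.882    0.001656     0.08267     0.07273
  Δ       -4.5883e-04 -4.5883e-04  4.5883e-04  6.8824e-04
  eq            1.881    0.001197     0.08313     0.07342
  solve Keq expr → x = 2.2941e-04; check Q = 0.5396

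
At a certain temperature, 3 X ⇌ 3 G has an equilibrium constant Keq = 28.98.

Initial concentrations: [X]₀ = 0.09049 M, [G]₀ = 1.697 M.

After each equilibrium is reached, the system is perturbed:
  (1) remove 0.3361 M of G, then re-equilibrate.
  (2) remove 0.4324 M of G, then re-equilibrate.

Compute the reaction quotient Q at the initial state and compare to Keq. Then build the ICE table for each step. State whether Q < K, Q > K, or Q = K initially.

Q₀ = 6595; Q > K (proceeds reverse)

Q₀ = 6595 vs Keq = 28.98 ⇒ Q>K, reverse
Step 1:
                    X           G
  I           0.09049       1.697
  C            0.3485     -0.3485
  E             0.439       1.348
  solve Keq expr → x = -0.1162; check Q = 28.98
Then remove 0.3361 M of G.
Step 2:
                    X           G
  I             0.439       1.012
  C          -0.08255     0.08255
  E            0.3565       1.095
  solve Keq expr → x = 0.02752; check Q = 28.98
Then remove 0.4324 M of G.
Step 3:
                    X           G
  I            0.3565      0.6625
  C           -0.1062      0.1062
  E            0.2503      0.7687
  solve Keq expr → x = 0.0354; check Q = 28.98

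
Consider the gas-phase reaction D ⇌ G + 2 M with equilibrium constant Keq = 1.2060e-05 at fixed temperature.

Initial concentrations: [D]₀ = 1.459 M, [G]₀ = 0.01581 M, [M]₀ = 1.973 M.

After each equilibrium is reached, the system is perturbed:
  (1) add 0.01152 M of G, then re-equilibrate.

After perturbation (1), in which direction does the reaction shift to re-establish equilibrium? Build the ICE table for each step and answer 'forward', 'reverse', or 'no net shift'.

Q₀ = 0.04218 vs Keq = 1.2060e-05 ⇒ Q>K, reverse
Step 1:
                   D          G          M
  init         1.459    0.01581      1.973
  Δ          0.01581   -0.01581   -0.03161
  eq           1.475 4.7191e-06      1.941
  solve Keq expr → x = -0.01581; check Q = 1.2060e-05
Then add 0.01152 M of G.
Step 2:
                   D          G          M
  init         1.475    0.01152      1.941
  Δ          0.01152   -0.01152   -0.02304
  eq           1.486 4.8709e-06      1.918
  solve Keq expr → x = -0.01152; check Q = 1.2060e-05

Direction: reverse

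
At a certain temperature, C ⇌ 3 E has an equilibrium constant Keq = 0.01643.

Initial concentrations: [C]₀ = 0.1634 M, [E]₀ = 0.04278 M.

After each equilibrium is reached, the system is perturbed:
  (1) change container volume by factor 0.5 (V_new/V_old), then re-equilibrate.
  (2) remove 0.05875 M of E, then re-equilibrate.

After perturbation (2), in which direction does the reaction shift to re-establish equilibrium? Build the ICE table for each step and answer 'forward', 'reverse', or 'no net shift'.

Q₀ = 4.7915e-04 vs Keq = 0.01643 ⇒ Q<K, forward
Step 1:
                  C         E
  init       0.1634   0.04278
  Δ        -0.02913    0.0874
  eq         0.1343    0.1302
  solve Keq expr → x = 0.02913; check Q = 0.01643
Then change container volume by factor 0.5 (V_new/V_old).
Step 2:
                  C         E
  init       0.2685    0.2604
  Δ         0.03014  -0.09042
  eq         0.2987    0.1699
  solve Keq expr → x = -0.03014; check Q = 0.01643
Then remove 0.05875 M of E.
Step 3:
                  C         E
  init       0.2987    0.1112
  Δ         -0.0184   0.05519
  eq         0.2803    0.1664
  solve Keq expr → x = 0.0184; check Q = 0.01643

Direction: forward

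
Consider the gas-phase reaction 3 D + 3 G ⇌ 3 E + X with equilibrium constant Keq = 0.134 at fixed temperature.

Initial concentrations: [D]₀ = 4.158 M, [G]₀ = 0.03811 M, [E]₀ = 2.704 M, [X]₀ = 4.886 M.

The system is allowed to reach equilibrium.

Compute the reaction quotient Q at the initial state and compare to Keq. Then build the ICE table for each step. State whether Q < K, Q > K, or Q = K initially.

Q₀ = 2.4277e+04 vs Keq = 0.134 ⇒ Q>K, reverse
Step 1:
                   D          G          E          X
  init         4.158    0.03811      2.704      4.886
  Δ            1.017      1.017     -1.017     -0.339
  eq           5.175      1.055      1.687      4.547
  solve Keq expr → x = -0.339; check Q = 0.134

Q₀ = 2.4277e+04; Q > K (proceeds reverse)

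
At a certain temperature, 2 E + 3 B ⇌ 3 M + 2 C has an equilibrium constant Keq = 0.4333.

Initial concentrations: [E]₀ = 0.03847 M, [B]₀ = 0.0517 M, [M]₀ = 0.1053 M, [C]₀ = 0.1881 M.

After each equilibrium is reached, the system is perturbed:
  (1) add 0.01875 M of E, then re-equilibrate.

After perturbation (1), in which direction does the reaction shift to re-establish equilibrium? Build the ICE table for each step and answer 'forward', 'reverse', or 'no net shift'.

Direction: forward

Q₀ = 202 vs Keq = 0.4333 ⇒ Q>K, reverse
Step 1:
                  E         B         M         C
  I         0.03847    0.0517    0.1053    0.1881
  C         0.03656   0.05484  -0.05484  -0.03656
  E         0.07503    0.1065   0.05046    0.1515
  solve Keq expr → x = -0.01828; check Q = 0.4333
Then add 0.01875 M of E.
Step 2:
                  E         B         M         C
  I         0.09378    0.1065   0.05046    0.1515
  C       -0.002728 -0.004092  0.004092  0.002728
  E         0.09105    0.1025   0.05455    0.1543
  solve Keq expr → x = 0.001364; check Q = 0.4333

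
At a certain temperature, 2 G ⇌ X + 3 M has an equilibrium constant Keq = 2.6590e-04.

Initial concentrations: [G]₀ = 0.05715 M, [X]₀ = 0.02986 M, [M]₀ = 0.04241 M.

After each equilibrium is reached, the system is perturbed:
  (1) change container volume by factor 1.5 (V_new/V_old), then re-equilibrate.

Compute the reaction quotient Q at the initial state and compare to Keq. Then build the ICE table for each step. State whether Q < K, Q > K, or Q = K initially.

Q₀ = 6.9737e-04; Q > K (proceeds reverse)

Q₀ = 6.9737e-04 vs Keq = 2.6590e-04 ⇒ Q>K, reverse
Step 1:
                    G           X           M
  Initial     0.05715     0.02986     0.04241
  Change     0.005691   -0.002845   -0.008536
  Equil       0.06284     0.02701     0.03387
  solve Keq expr → x = -0.002845; check Q = 2.6590e-04
Then change container volume by factor 1.5 (V_new/V_old).
Step 2:
                    G           X           M
  Initial     0.04189     0.01801     0.02258
  Change    -0.003153    0.001577     0.00473
  Equil       0.03874     0.01959     0.02731
  solve Keq expr → x = 0.001577; check Q = 2.6590e-04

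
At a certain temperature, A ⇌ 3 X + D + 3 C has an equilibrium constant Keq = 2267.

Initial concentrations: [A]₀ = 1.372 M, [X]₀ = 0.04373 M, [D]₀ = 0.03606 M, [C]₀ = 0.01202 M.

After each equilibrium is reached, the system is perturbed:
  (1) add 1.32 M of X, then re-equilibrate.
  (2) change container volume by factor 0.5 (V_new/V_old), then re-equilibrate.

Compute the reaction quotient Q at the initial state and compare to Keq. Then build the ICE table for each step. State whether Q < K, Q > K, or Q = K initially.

Q₀ = 3.8170e-12 vs Keq = 2267 ⇒ Q<K, forward
Step 1:
                  A         X         D         C
  Initial     1.372   0.04373   0.03606   0.01202
  Change     -1.006     3.017     1.006     3.017
  Equil      0.3663     3.061     1.042     3.029
  solve Keq expr → x = 1.006; check Q = 2267
Then add 1.32 M of X.
Step 2:
                  A         X         D         C
  Initial    0.3663     4.381     1.042     3.029
  Change     0.1238   -0.3713   -0.1238   -0.3713
  Equil      0.4901      4.01     0.918     2.658
  solve Keq expr → x = -0.1238; check Q = 2267
Then change container volume by factor 0.5 (V_new/V_old).
Step 3:
                  A         X         D         C
  Initial    0.9801     8.019     1.836     5.316
  Change     0.8194    -2.458   -0.8194    -2.458
  Equil       1.799     5.561     1.017     2.858
  solve Keq expr → x = -0.8194; check Q = 2267

Q₀ = 3.8170e-12; Q < K (proceeds forward)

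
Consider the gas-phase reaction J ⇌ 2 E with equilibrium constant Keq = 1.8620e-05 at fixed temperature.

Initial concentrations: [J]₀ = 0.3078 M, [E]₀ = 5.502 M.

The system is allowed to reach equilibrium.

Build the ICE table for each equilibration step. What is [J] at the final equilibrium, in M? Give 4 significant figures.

[J]_eq = 3.055 M

Q₀ = 98.35 vs Keq = 1.8620e-05 ⇒ Q>K, reverse
Step 1:
                   J          E
  Initial     0.3078      5.502
  Change       2.747     -5.494
  Equil        3.055   0.007542
  solve Keq expr → x = -2.747; check Q = 1.8620e-05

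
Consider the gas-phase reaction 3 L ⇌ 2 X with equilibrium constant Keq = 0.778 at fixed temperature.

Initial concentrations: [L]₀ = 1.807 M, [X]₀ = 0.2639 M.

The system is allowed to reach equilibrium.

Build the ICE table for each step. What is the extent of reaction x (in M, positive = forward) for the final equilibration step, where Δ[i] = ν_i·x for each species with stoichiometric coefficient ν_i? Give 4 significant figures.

Q₀ = 0.0118 vs Keq = 0.778 ⇒ Q<K, forward
Step 1:
                  L         X
  I           1.807    0.2639
  C         -0.8476     0.565
  E          0.9594    0.8289
  solve Keq expr → x = 0.2825; check Q = 0.778

x = 0.2825 M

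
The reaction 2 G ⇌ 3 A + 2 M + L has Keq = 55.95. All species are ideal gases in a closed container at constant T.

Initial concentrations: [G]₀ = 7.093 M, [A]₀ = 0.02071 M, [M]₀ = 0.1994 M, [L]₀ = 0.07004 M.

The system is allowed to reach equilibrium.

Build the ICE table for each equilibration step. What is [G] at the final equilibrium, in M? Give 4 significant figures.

[G]_eq = 4.279 M

Q₀ = 4.9167e-10 vs Keq = 55.95 ⇒ Q<K, forward
Step 1:
                    G           A           M           L
  Initial       7.093     0.02071      0.1994     0.07004
  Change       -2.814       4.221       2.814       1.407
  Equil         4.279       4.242       3.014       1.477
  solve Keq expr → x = 1.407; check Q = 55.95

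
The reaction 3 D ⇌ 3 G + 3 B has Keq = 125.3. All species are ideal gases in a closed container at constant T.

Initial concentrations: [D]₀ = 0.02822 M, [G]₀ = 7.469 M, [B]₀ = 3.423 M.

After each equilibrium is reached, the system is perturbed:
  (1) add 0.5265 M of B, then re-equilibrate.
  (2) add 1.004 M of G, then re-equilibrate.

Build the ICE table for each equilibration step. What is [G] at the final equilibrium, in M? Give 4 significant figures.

Q₀ = 7.4360e+08 vs Keq = 125.3 ⇒ Q>K, reverse
Step 1:
                    D           G           B
  init        0.02822       7.469       3.423
  Δ             1.804      -1.804      -1.804
  eq            1.832       5.665       1.619
  solve Keq expr → x = -0.6014; check Q = 125.3
Then add 0.5265 M of B.
Step 2:
                    D           G           B
  init          1.832       5.665       2.145
  Δ            0.2371     -0.2371     -0.2371
  eq             2.07       5.428       1.908
  solve Keq expr → x = -0.07905; check Q = 125.3
Then add 1.004 M of G.
Step 3:
                    D           G           B
  init           2.07       6.432       1.908
  Δ            0.1451     -0.1451     -0.1451
  eq            2.215       6.286       1.763
  solve Keq expr → x = -0.04838; check Q = 125.3

[G]_eq = 6.286 M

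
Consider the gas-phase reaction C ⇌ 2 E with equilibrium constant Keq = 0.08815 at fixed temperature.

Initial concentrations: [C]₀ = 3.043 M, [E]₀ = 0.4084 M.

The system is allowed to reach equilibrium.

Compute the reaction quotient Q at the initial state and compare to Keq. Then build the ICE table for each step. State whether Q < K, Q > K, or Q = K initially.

Q₀ = 0.05481; Q < K (proceeds forward)

Q₀ = 0.05481 vs Keq = 0.08815 ⇒ Q<K, forward
Step 1:
                   C          E
  I            3.043     0.4084
  C         -0.05252      0.105
  E             2.99     0.5134
  solve Keq expr → x = 0.05252; check Q = 0.08815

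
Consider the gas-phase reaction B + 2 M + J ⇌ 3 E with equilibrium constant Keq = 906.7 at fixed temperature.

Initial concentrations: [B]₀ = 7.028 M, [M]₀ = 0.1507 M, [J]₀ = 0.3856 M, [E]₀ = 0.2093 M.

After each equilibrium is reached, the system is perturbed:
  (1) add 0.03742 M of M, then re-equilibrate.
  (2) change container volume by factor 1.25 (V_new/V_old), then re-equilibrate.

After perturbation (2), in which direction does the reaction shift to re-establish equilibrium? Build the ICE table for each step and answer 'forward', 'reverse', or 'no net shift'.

Q₀ = 0.149 vs Keq = 906.7 ⇒ Q<K, forward
Step 1:
                    B           M           J           E
  I             7.028      0.1507      0.3856      0.2093
  C          -0.07222     -0.1444    -0.07222      0.2167
  E             6.956    0.006254      0.3134       0.426
  solve Keq expr → x = 0.07222; check Q = 906.7
Then add 0.03742 M of M.
Step 2:
                    B           M           J           E
  I             6.956     0.04367      0.3134       0.426
  C          -0.01798    -0.03596    -0.01798     0.05394
  E             6.938    0.007713      0.2954      0.4799
  solve Keq expr → x = 0.01798; check Q = 906.7
Then change container volume by factor 1.25 (V_new/V_old).
Step 3:
                    B           M           J           E
  I              5.55     0.00617      0.2363      0.3839
  C        3.4747e-04  6.9494e-04  3.4747e-04   -0.001042
  E             5.551    0.006865      0.2367      0.3829
  solve Keq expr → x = -3.4747e-04; check Q = 906.7

Direction: reverse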